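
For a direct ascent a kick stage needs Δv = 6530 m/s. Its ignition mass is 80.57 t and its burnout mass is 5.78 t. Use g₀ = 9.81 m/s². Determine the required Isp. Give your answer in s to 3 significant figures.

Isp ≈ 253 s

ln(m₀/m_f) = ln(80570/5780) = ln(13.94) = 2.6347.
v_e = Δv / ln(m₀/m_f) = 6530 / 2.6347 = 2478.4 m/s.
Isp = v_e / g₀ = 2478.4 / 9.81 = 252.6 s.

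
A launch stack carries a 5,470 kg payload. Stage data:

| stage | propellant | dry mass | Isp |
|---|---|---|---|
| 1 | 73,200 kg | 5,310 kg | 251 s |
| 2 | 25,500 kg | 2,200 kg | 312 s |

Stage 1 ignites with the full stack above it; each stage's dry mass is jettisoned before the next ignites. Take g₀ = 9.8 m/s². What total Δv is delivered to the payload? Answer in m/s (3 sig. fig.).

Δv ≈ 7100 m/s

Ignition mass of stage 1 = 73,200+5,310 + 25,500+2,200 + 5,470 = 111,680 kg.
Stage 1: m₀ = 111,680 kg, m_f = 111,680 − 73,200 = 38,480 kg; Δv = 251×9.8×ln(2.902) = 2459.8×1.0655 ≈ 2621 m/s.
Stage 2: m₀ = 33,170 kg, m_f = 33,170 − 25,500 = 7,670 kg; Δv = 312×9.8×ln(4.325) = 3057.6×1.4643 ≈ 4477 m/s.
Total Δv = 2621 + 4477 = 7098 m/s.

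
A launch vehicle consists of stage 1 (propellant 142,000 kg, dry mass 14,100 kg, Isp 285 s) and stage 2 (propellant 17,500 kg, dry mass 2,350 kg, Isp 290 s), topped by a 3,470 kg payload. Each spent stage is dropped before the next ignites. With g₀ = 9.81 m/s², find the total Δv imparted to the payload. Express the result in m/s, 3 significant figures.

Δv ≈ 8330 m/s

Ignition mass of stage 1 = 142,000+14,100 + 17,500+2,350 + 3,470 = 179,420 kg.
Stage 1: m₀ = 179,420 kg, m_f = 179,420 − 142,000 = 37,420 kg; Δv = 285×9.81×ln(4.795) = 2795.9×1.5675 ≈ 4383 m/s.
Stage 2: m₀ = 23,320 kg, m_f = 23,320 − 17,500 = 5,820 kg; Δv = 290×9.81×ln(4.007) = 2844.9×1.3880 ≈ 3949 m/s.
Total Δv = 4383 + 3949 = 8332 m/s.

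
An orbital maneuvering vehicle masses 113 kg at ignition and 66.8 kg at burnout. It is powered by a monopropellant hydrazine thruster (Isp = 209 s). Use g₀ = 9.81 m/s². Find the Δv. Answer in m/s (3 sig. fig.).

Δv ≈ 1080 m/s

v_e = Isp · g₀ = 209 × 9.81 = 2050.3 m/s.
Rocket equation: Δv = v_e · ln(m₀/m_f) = 2050.3 × ln(1.692) = 2050.3 × 0.5257 ≈ 1077.8 m/s.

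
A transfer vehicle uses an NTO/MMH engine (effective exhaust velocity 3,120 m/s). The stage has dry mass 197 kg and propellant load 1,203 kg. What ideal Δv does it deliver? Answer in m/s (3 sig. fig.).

m₀ = m_dry + m_prop = 197 + 1,203 = 1,400 kg.
By the Tsiolkovsky rocket equation, Δv = v_e · ln(m₀/m_f) = 3120.0 × ln(7.107) = 3120.0 × 1.9610 ≈ 6118.4 m/s.

Δv ≈ 6120 m/s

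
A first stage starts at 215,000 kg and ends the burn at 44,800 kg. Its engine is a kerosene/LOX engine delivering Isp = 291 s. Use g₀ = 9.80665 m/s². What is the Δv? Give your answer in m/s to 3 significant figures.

Δv ≈ 4480 m/s

v_e = Isp · g₀ = 291 × 9.80665 = 2853.7 m/s.
By the Tsiolkovsky rocket equation, Δv = v_e · ln(m₀/m_f) = 2853.7 × ln(4.799) = 2853.7 × 1.5684 ≈ 4475.9 m/s.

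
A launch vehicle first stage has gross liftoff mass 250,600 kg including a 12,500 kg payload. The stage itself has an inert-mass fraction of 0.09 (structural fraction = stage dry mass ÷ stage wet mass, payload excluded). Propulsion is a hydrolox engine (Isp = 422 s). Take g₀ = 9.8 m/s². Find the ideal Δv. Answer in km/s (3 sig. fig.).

Stage wet mass = m₀ − payload = 250,600 − 12,500 = 238,100 kg.
Stage dry mass = ε × stage wet mass = 0.09 × 238,100 = 21,429 kg.
Burnout mass m_f = stage dry + payload = 21,429 + 12,500 = 33,929 kg.
v_e = Isp · g₀ = 422 × 9.8 = 4135.6 m/s.
Using Δv = v_e ln(m₀/m_f): Δv = v_e · ln(250,600/33,929) = 4135.6 × ln(7.386) = 4135.6 × 1.9996 ≈ 8269 m/s.

Δv ≈ 8.27 km/s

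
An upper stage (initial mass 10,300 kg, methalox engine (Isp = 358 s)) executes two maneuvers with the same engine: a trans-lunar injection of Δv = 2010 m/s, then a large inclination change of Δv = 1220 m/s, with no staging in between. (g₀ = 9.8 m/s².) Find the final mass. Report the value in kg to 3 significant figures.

v_e = Isp · g₀ = 358 × 9.8 = 3508.4 m/s.
After the first burn: m = 10300 × exp(−2010/3508.4) = 10300 × 0.56388 = 5,807.96 kg.
After the second burn: m = 5,807.96 × exp(−1220/3508.4) = 5,807.96 × 0.70628 = 4,102.05 kg.

final mass ≈ 4100 kg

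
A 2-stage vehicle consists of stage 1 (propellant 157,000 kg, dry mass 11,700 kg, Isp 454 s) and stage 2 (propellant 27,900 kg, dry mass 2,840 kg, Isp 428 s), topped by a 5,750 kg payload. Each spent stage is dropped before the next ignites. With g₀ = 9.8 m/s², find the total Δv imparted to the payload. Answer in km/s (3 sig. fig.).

Δv ≈ 12.5 km/s

Ignition mass of stage 1 = 157,000+11,700 + 27,900+2,840 + 5,750 = 205,190 kg.
Stage 1: m₀ = 205,190 kg, m_f = 205,190 − 157,000 = 48,190 kg; Δv = 454×9.8×ln(4.258) = 4449.2×1.4488 ≈ 6446 m/s.
Stage 2: m₀ = 36,490 kg, m_f = 36,490 − 27,900 = 8,590 kg; Δv = 428×9.8×ln(4.248) = 4194.4×1.4464 ≈ 6067 m/s.
Total Δv = 6446 + 6067 = 12513 m/s.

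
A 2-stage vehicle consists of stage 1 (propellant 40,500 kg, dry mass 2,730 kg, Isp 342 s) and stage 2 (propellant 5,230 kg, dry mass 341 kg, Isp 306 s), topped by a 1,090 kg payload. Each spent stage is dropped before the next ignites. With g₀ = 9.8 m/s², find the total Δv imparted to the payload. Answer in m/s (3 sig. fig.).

Ignition mass of stage 1 = 40,500+2,730 + 5,230+341 + 1,090 = 49,891 kg.
Stage 1: m₀ = 49,891 kg, m_f = 49,891 − 40,500 = 9,391 kg; Δv = 342×9.8×ln(5.313) = 3351.6×1.6701 ≈ 5597 m/s.
Stage 2: m₀ = 6,661 kg, m_f = 6,661 − 5,230 = 1,431 kg; Δv = 306×9.8×ln(4.655) = 2998.8×1.5379 ≈ 4612 m/s.
Total Δv = 5597 + 4612 = 10209 m/s.

Δv ≈ 10200 m/s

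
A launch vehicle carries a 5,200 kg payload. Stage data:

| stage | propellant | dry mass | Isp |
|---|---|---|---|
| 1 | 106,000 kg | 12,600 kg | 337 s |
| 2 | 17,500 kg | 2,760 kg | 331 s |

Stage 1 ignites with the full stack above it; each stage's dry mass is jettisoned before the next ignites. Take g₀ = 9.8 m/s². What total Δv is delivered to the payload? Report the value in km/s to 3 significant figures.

Δv ≈ 8.17 km/s

Ignition mass of stage 1 = 106,000+12,600 + 17,500+2,760 + 5,200 = 144,060 kg.
Stage 1: m₀ = 144,060 kg, m_f = 144,060 − 106,000 = 38,060 kg; Δv = 337×9.8×ln(3.785) = 3302.6×1.3311 ≈ 4396 m/s.
Stage 2: m₀ = 25,460 kg, m_f = 25,460 − 17,500 = 7,960 kg; Δv = 331×9.8×ln(3.198) = 3243.8×1.1627 ≈ 3772 m/s.
Total Δv = 4396 + 3772 = 8168 m/s.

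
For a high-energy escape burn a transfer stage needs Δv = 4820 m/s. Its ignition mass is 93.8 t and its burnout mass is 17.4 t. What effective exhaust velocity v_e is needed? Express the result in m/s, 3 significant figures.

ln(m₀/m_f) = ln(93800/17400) = ln(5.391) = 1.6847.
Rocket equation: v_e = Δv / ln(m₀/m_f) = 4820 / 1.6847 = 2861.1 m/s.

v_e ≈ 2860 m/s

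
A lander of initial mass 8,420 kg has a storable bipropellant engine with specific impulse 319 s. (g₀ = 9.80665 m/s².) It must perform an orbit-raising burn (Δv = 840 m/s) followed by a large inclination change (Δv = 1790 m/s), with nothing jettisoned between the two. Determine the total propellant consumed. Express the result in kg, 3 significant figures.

v_e = Isp · g₀ = 319 × 9.80665 = 3128.3 m/s.
After the first burn: m = 8420 × exp(−840/3128.3) = 8420 × 0.76451 = 6,437.17 kg.
After the second burn: m = 6,437.17 × exp(−1790/3128.3) = 6,437.17 × 0.56429 = 3,632.43 kg.
Total propellant = m₀ − m_final = 8420 − 3,632.43 = 4,787.57 kg.

total propellant consumed ≈ 4790 kg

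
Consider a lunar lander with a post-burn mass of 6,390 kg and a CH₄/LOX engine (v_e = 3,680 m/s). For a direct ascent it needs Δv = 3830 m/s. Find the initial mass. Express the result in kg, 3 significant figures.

initial mass ≈ 18100 kg

From the ideal rocket equation, m₀/m_f = exp(Δv / v_e) = exp(3830 / 3680.0) = exp(1.0408) = 2.8314.
m₀ = m_f × 2.8314 = 6,390 × 2.8314 = 18,092.6 kg.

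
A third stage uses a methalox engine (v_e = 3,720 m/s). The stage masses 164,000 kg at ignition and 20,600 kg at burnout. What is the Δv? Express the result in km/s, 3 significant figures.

Δv = v_e · ln(m₀/m_f) = 3720.0 × ln(7.961) = 3720.0 × 2.0746 ≈ 7717.4 m/s.

Δv ≈ 7.72 km/s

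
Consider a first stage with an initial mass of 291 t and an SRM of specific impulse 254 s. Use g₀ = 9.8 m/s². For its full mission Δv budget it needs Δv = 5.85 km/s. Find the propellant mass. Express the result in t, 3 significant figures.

v_e = Isp · g₀ = 254 × 9.8 = 2489.2 m/s.
Using Δv = v_e ln(m₀/m_f): m₀/m_f = exp(Δv / v_e) = exp(5850 / 2489.2) = exp(2.3502) = 10.4872.
m_f = 291 / 10.4872 = 27.7481 t, so propellant = m₀ − m_f = 291 − 27.7481 = 263.2519 t.

propellant mass ≈ 263 t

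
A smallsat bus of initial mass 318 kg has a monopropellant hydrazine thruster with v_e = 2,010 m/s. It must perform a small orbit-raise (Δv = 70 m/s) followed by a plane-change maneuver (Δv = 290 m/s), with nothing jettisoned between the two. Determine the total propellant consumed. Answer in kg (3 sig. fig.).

total propellant consumed ≈ 52.1 kg

After the first burn: m = 318 × exp(−70/2010.0) = 318 × 0.96577 = 307.115 kg.
After the second burn: m = 307.115 × exp(−290/2010.0) = 307.115 × 0.86565 = 265.854 kg.
Total propellant = m₀ − m_final = 318 − 265.854 = 52.146 kg.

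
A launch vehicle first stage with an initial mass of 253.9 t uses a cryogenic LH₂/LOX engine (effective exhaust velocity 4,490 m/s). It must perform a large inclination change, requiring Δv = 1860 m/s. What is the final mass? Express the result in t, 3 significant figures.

m₀/m_f = exp(Δv / v_e) = exp(1860 / 4490.0) = exp(0.4143) = 1.5132.
m_f = m₀ / 1.5132 = 253.9 / 1.5132 = 167.79 t.

final mass ≈ 168 t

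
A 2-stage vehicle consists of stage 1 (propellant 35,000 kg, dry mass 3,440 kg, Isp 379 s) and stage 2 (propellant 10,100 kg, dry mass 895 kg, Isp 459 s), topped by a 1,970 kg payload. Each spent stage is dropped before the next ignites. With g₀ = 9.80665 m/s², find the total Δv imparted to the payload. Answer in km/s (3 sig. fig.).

Ignition mass of stage 1 = 35,000+3,440 + 10,100+895 + 1,970 = 51,405 kg.
Stage 1: m₀ = 51,405 kg, m_f = 51,405 − 35,000 = 16,405 kg; Δv = 379×9.80665×ln(3.133) = 3716.7×1.1421 ≈ 4245 m/s.
Stage 2: m₀ = 12,965 kg, m_f = 12,965 − 10,100 = 2,865 kg; Δv = 459×9.80665×ln(4.525) = 4501.3×1.5097 ≈ 6795 m/s.
Total Δv = 4245 + 6795 = 11040 m/s.

Δv ≈ 11.0 km/s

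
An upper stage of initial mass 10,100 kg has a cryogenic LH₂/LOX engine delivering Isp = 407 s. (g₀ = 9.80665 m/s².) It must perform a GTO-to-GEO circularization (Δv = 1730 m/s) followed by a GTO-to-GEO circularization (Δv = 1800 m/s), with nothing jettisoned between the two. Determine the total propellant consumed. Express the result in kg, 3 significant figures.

total propellant consumed ≈ 5930 kg

v_e = Isp · g₀ = 407 × 9.80665 = 3991.3 m/s.
After the first burn: m = 10100 × exp(−1730/3991.3) = 10100 × 0.64827 = 6,547.53 kg.
After the second burn: m = 6,547.53 × exp(−1800/3991.3) = 6,547.53 × 0.63700 = 4,170.78 kg.
Total propellant = m₀ − m_final = 10100 − 4,170.78 = 5,929.22 kg.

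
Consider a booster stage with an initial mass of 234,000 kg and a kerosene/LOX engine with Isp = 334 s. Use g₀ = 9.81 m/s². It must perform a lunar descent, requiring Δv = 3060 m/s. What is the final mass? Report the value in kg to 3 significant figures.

final mass ≈ 92000 kg

v_e = Isp · g₀ = 334 × 9.81 = 3276.5 m/s.
m₀/m_f = exp(Δv / v_e) = exp(3060 / 3276.5) = exp(0.9339) = 2.5444.
m_f = m₀ / 2.5444 = 234,000 / 2.5444 = 91,966.7 kg.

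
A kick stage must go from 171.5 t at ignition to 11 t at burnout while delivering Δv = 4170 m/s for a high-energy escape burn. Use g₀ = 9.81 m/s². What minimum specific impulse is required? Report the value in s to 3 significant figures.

Isp ≈ 155 s

ln(m₀/m_f) = ln(171500/11000) = ln(15.59) = 2.7467.
v_e = Δv / ln(m₀/m_f) = 4170 / 2.7467 = 1518.2 m/s.
Isp = v_e / g₀ = 1518.2 / 9.81 = 154.8 s.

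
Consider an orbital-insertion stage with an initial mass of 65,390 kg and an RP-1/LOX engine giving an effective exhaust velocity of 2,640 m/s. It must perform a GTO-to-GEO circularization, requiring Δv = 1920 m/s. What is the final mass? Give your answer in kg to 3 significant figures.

m₀/m_f = exp(Δv / v_e) = exp(1920 / 2640.0) = exp(0.7273) = 2.0694.
m_f = m₀ / 2.0694 = 65,390 / 2.0694 = 31,598.5 kg.

final mass ≈ 31600 kg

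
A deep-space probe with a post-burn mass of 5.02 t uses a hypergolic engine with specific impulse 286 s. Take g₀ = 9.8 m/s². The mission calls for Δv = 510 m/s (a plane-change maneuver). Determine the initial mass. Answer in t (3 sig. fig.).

initial mass ≈ 6.02 t

v_e = Isp · g₀ = 286 × 9.8 = 2802.8 m/s.
From the ideal rocket equation, m₀/m_f = exp(Δv / v_e) = exp(510 / 2802.8) = exp(0.1820) = 1.1996.
m₀ = m_f × 1.1996 = 5.02 × 1.1996 = 6.02199 t.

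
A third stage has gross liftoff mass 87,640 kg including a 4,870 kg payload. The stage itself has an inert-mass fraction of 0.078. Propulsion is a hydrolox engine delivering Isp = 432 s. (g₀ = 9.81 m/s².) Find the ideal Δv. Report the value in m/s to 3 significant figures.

Stage wet mass = m₀ − payload = 87,640 − 4,870 = 82,770 kg.
Stage dry mass = ε × stage wet mass = 0.078 × 82,770 = 6,456.06 kg.
Burnout mass m_f = stage dry + payload = 6,456.06 + 4,870 = 11,326.06 kg.
v_e = Isp · g₀ = 432 × 9.81 = 4237.9 m/s.
By the Tsiolkovsky rocket equation, Δv = v_e · ln(87,640/11,326.06) = 4237.9 × ln(7.738) = 4237.9 × 2.0461 ≈ 8671 m/s.

Δv ≈ 8670 m/s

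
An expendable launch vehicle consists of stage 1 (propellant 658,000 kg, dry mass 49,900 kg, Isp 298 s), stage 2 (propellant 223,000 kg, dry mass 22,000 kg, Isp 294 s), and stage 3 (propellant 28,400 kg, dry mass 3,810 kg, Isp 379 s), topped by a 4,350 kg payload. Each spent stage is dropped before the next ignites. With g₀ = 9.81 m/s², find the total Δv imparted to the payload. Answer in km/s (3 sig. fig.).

Ignition mass of stage 1 = 658,000+49,900 + 223,000+22,000 + 28,400+3,810 + 4,350 = 989,460 kg.
Stage 1: m₀ = 989,460 kg, m_f = 989,460 − 658,000 = 331,460 kg; Δv = 298×9.81×ln(2.985) = 2923.4×1.0937 ≈ 3197 m/s.
Stage 2: m₀ = 281,560 kg, m_f = 281,560 − 223,000 = 58,560 kg; Δv = 294×9.81×ln(4.808) = 2884.1×1.5703 ≈ 4529 m/s.
Stage 3: m₀ = 36,560 kg, m_f = 36,560 − 28,400 = 8,160 kg; Δv = 379×9.81×ln(4.48) = 3718.0×1.4997 ≈ 5576 m/s.
Total Δv = 3197 + 4529 + 5576 = 13302 m/s.

Δv ≈ 13.3 km/s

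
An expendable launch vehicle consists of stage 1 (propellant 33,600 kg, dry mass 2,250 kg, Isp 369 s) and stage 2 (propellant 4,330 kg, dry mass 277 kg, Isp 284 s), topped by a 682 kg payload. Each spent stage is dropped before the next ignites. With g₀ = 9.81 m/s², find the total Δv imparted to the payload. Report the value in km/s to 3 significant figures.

Ignition mass of stage 1 = 33,600+2,250 + 4,330+277 + 682 = 41,139 kg.
Stage 1: m₀ = 41,139 kg, m_f = 41,139 − 33,600 = 7,539 kg; Δv = 369×9.81×ln(5.457) = 3619.9×1.6969 ≈ 6142 m/s.
Stage 2: m₀ = 5,289 kg, m_f = 5,289 − 4,330 = 959 kg; Δv = 284×9.81×ln(5.515) = 2786.0×1.7075 ≈ 4757 m/s.
Total Δv = 6142 + 4757 = 10899 m/s.

Δv ≈ 10.9 km/s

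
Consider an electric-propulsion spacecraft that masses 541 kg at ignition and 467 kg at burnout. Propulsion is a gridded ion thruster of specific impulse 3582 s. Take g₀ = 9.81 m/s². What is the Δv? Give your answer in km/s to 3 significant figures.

v_e = Isp · g₀ = 3582 × 9.81 = 35139.4 m/s.
Δv = v_e · ln(m₀/m_f) = 35139.4 × ln(1.158) = 35139.4 × 0.1471 ≈ 5168.7 m/s.

Δv ≈ 5.17 km/s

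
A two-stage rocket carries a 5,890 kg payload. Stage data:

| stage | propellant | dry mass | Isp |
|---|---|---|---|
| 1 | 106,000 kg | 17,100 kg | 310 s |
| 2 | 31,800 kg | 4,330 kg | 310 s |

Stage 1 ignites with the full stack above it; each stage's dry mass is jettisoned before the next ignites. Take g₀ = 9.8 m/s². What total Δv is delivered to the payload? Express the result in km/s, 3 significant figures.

Δv ≈ 7.42 km/s

Ignition mass of stage 1 = 106,000+17,100 + 31,800+4,330 + 5,890 = 165,120 kg.
Stage 1: m₀ = 165,120 kg, m_f = 165,120 − 106,000 = 59,120 kg; Δv = 310×9.8×ln(2.793) = 3038.0×1.0271 ≈ 3120 m/s.
Stage 2: m₀ = 42,020 kg, m_f = 42,020 − 31,800 = 10,220 kg; Δv = 310×9.8×ln(4.112) = 3038.0×1.4138 ≈ 4295 m/s.
Total Δv = 3120 + 4295 = 7415 m/s.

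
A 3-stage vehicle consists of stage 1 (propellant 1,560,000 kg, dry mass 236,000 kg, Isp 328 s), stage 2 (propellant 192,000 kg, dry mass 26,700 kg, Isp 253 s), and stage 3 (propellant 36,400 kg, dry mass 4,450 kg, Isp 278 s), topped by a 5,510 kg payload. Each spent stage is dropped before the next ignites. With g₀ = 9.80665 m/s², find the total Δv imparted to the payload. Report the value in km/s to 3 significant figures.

Ignition mass of stage 1 = 1,560,000+236,000 + 192,000+26,700 + 36,400+4,450 + 5,510 = 2,061,060 kg.
Stage 1: m₀ = 2,061,060 kg, m_f = 2,061,060 − 1,560,000 = 501,060 kg; Δv = 328×9.80665×ln(4.113) = 3216.6×1.4142 ≈ 4549 m/s.
Stage 2: m₀ = 265,060 kg, m_f = 265,060 − 192,000 = 73,060 kg; Δv = 253×9.80665×ln(3.628) = 2481.1×1.2887 ≈ 3197 m/s.
Stage 3: m₀ = 46,360 kg, m_f = 46,360 − 36,400 = 9,960 kg; Δv = 278×9.80665×ln(4.655) = 2726.2×1.5379 ≈ 4193 m/s.
Total Δv = 4549 + 3197 + 4193 = 11939 m/s.

Δv ≈ 11.9 km/s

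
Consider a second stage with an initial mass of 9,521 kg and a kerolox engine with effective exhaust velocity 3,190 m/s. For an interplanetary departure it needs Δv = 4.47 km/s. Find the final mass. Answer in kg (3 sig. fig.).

final mass ≈ 2340 kg

By the Tsiolkovsky rocket equation, m₀/m_f = exp(Δv / v_e) = exp(4470 / 3190.0) = exp(1.4013) = 4.0603.
m_f = m₀ / 4.0603 = 9,521 / 4.0603 = 2,344.9 kg.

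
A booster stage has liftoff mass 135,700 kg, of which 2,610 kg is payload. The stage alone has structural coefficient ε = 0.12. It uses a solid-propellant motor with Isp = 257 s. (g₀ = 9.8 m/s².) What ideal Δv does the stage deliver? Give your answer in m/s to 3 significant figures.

Δv ≈ 5010 m/s

Stage wet mass = m₀ − payload = 135,700 − 2,610 = 133,090 kg.
Stage dry mass = ε × stage wet mass = 0.12 × 133,090 = 15,970.8 kg.
Burnout mass m_f = stage dry + payload = 15,970.8 + 2,610 = 18,580.8 kg.
v_e = Isp · g₀ = 257 × 9.8 = 2518.6 m/s.
Δv = v_e · ln(135,700/18,580.8) = 2518.6 × ln(7.303) = 2518.6 × 1.9883 ≈ 5008 m/s.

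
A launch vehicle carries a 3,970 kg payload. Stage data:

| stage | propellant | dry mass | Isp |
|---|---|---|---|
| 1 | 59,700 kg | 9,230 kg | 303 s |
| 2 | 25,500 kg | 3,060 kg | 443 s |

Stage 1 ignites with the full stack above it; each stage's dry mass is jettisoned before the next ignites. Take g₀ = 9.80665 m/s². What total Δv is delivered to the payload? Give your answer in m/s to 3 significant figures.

Δv ≈ 9290 m/s

Ignition mass of stage 1 = 59,700+9,230 + 25,500+3,060 + 3,970 = 101,460 kg.
Stage 1: m₀ = 101,460 kg, m_f = 101,460 − 59,700 = 41,760 kg; Δv = 303×9.80665×ln(2.43) = 2971.4×0.8877 ≈ 2638 m/s.
Stage 2: m₀ = 32,530 kg, m_f = 32,530 − 25,500 = 7,030 kg; Δv = 443×9.80665×ln(4.627) = 4344.3×1.5320 ≈ 6655 m/s.
Total Δv = 2638 + 6655 = 9293 m/s.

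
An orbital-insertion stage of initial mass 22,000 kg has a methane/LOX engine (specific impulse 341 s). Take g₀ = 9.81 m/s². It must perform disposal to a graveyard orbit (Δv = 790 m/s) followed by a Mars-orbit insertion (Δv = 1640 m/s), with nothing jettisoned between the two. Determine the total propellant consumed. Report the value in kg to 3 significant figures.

v_e = Isp · g₀ = 341 × 9.81 = 3345.2 m/s.
After the first burn: m = 22000 × exp(−790/3345.2) = 22000 × 0.78966 = 17,372.5 kg.
After the second burn: m = 17,372.5 × exp(−1640/3345.2) = 17,372.5 × 0.61247 = 10,640.1 kg.
Total propellant = m₀ − m_final = 22000 − 10,640.1 = 11,359.9 kg.

total propellant consumed ≈ 11400 kg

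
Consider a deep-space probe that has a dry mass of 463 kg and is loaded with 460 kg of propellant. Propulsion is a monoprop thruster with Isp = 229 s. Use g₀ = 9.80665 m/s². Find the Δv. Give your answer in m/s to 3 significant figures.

Δv ≈ 1550 m/s

v_e = Isp · g₀ = 229 × 9.80665 = 2245.7 m/s.
m₀ = m_dry + m_prop = 463 + 460 = 923 kg.
Rocket equation: Δv = v_e · ln(m₀/m_f) = 2245.7 × ln(1.994) = 2245.7 × 0.6899 ≈ 1549.3 m/s.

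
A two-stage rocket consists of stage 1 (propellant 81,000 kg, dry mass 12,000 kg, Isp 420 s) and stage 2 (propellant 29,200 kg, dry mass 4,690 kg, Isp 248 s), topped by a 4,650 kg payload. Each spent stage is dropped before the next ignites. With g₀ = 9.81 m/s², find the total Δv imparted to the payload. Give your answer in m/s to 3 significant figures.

Ignition mass of stage 1 = 81,000+12,000 + 29,200+4,690 + 4,650 = 131,540 kg.
Stage 1: m₀ = 131,540 kg, m_f = 131,540 − 81,000 = 50,540 kg; Δv = 420×9.81×ln(2.603) = 4120.2×0.9565 ≈ 3941 m/s.
Stage 2: m₀ = 38,540 kg, m_f = 38,540 − 29,200 = 9,340 kg; Δv = 248×9.81×ln(4.126) = 2432.9×1.4174 ≈ 3448 m/s.
Total Δv = 3941 + 3448 = 7389 m/s.

Δv ≈ 7390 m/s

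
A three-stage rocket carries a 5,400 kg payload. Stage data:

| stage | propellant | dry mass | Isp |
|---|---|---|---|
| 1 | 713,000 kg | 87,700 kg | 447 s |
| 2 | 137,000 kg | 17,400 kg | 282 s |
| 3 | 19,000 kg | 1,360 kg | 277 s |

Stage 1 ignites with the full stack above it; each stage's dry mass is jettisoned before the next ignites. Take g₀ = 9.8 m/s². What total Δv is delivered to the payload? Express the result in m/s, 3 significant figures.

Δv ≈ 13300 m/s

Ignition mass of stage 1 = 713,000+87,700 + 137,000+17,400 + 19,000+1,360 + 5,400 = 980,860 kg.
Stage 1: m₀ = 980,860 kg, m_f = 980,860 − 713,000 = 267,860 kg; Δv = 447×9.8×ln(3.662) = 4380.6×1.2980 ≈ 5686 m/s.
Stage 2: m₀ = 180,160 kg, m_f = 180,160 − 137,000 = 43,160 kg; Δv = 282×9.8×ln(4.174) = 2763.6×1.4289 ≈ 3949 m/s.
Stage 3: m₀ = 25,760 kg, m_f = 25,760 − 19,000 = 6,760 kg; Δv = 277×9.8×ln(3.811) = 2714.6×1.3378 ≈ 3632 m/s.
Total Δv = 5686 + 3949 + 3632 = 13267 m/s.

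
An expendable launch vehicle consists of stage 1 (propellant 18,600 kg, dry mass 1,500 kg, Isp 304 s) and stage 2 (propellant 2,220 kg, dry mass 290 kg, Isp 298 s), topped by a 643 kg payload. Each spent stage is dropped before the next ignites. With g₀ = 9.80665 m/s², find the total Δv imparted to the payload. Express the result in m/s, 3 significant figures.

Ignition mass of stage 1 = 18,600+1,500 + 2,220+290 + 643 = 23,253 kg.
Stage 1: m₀ = 23,253 kg, m_f = 23,253 − 18,600 = 4,653 kg; Δv = 304×9.80665×ln(4.997) = 2981.2×1.6089 ≈ 4797 m/s.
Stage 2: m₀ = 3,153 kg, m_f = 3,153 − 2,220 = 933 kg; Δv = 298×9.80665×ln(3.379) = 2922.4×1.2177 ≈ 3559 m/s.
Total Δv = 4797 + 3559 = 8356 m/s.

Δv ≈ 8360 m/s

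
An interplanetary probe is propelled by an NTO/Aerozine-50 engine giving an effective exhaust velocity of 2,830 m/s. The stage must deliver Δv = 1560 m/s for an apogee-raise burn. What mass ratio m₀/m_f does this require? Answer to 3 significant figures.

m₀/m_f = exp(Δv / v_e) = exp(1560 / 2830.0) = exp(0.5512) = 1.7354.

mass ratio ≈ 1.74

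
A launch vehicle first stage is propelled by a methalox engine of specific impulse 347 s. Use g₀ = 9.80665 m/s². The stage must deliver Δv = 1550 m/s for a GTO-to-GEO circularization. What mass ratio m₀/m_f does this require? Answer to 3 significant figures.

v_e = Isp · g₀ = 347 × 9.80665 = 3402.9 m/s.
m₀/m_f = exp(Δv / v_e) = exp(1550 / 3402.9) = exp(0.4555) = 1.5770.

mass ratio ≈ 1.58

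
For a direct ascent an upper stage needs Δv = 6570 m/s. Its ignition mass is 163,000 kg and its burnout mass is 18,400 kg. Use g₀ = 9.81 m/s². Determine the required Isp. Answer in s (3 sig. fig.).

ln(m₀/m_f) = ln(163000/18400) = ln(8.859) = 2.1814.
By the Tsiolkovsky rocket equation, v_e = Δv / ln(m₀/m_f) = 6570 / 2.1814 = 3011.8 m/s.
Isp = v_e / g₀ = 3011.8 / 9.81 = 307.0 s.

Isp ≈ 307 s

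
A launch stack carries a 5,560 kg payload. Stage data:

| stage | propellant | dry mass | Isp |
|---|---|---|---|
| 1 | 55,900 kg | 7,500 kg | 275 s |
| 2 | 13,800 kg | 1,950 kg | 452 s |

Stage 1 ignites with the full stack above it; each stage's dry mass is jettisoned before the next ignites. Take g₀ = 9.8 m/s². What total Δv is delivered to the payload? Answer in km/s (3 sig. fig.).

Ignition mass of stage 1 = 55,900+7,500 + 13,800+1,950 + 5,560 = 84,710 kg.
Stage 1: m₀ = 84,710 kg, m_f = 84,710 − 55,900 = 28,810 kg; Δv = 275×9.8×ln(2.94) = 2695.0×1.0785 ≈ 2907 m/s.
Stage 2: m₀ = 21,310 kg, m_f = 21,310 − 13,800 = 7,510 kg; Δv = 452×9.8×ln(2.838) = 4429.6×1.0429 ≈ 4620 m/s.
Total Δv = 2907 + 4620 = 7527 m/s.

Δv ≈ 7.53 km/s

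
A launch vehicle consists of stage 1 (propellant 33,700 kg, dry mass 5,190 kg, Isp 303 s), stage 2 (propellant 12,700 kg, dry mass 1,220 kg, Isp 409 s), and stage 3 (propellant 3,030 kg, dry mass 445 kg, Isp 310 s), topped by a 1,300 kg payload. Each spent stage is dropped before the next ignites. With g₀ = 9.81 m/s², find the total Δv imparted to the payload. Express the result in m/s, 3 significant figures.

Δv ≈ 10200 m/s

Ignition mass of stage 1 = 33,700+5,190 + 12,700+1,220 + 3,030+445 + 1,300 = 57,585 kg.
Stage 1: m₀ = 57,585 kg, m_f = 57,585 − 33,700 = 23,885 kg; Δv = 303×9.81×ln(2.411) = 2972.4×0.8800 ≈ 2616 m/s.
Stage 2: m₀ = 18,695 kg, m_f = 18,695 − 12,700 = 5,995 kg; Δv = 409×9.81×ln(3.118) = 4012.3×1.1373 ≈ 4563 m/s.
Stage 3: m₀ = 4,775 kg, m_f = 4,775 − 3,030 = 1,745 kg; Δv = 310×9.81×ln(2.736) = 3041.1×1.0066 ≈ 3061 m/s.
Total Δv = 2616 + 4563 + 3061 = 10240 m/s.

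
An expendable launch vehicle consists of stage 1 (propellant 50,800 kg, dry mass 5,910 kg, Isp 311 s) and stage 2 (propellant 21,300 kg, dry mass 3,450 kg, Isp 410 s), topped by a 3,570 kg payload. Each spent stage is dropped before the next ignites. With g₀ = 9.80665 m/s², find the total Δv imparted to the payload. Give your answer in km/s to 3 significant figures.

Δv ≈ 8.38 km/s

Ignition mass of stage 1 = 50,800+5,910 + 21,300+3,450 + 3,570 = 85,030 kg.
Stage 1: m₀ = 85,030 kg, m_f = 85,030 − 50,800 = 34,230 kg; Δv = 311×9.80665×ln(2.484) = 3049.9×0.9099 ≈ 2775 m/s.
Stage 2: m₀ = 28,320 kg, m_f = 28,320 − 21,300 = 7,020 kg; Δv = 410×9.80665×ln(4.034) = 4020.7×1.3948 ≈ 5608 m/s.
Total Δv = 2775 + 5608 = 8383 m/s.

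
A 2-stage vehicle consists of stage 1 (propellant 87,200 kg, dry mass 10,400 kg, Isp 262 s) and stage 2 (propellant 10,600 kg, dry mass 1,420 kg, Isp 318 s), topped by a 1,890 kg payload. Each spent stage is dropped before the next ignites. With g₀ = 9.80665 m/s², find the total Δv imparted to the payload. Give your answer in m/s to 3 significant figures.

Δv ≈ 8390 m/s

Ignition mass of stage 1 = 87,200+10,400 + 10,600+1,420 + 1,890 = 111,510 kg.
Stage 1: m₀ = 111,510 kg, m_f = 111,510 − 87,200 = 24,310 kg; Δv = 262×9.80665×ln(4.587) = 2569.3×1.5232 ≈ 3914 m/s.
Stage 2: m₀ = 13,910 kg, m_f = 13,910 − 10,600 = 3,310 kg; Δv = 318×9.80665×ln(4.202) = 3118.5×1.4357 ≈ 4477 m/s.
Total Δv = 3914 + 4477 = 8391 m/s.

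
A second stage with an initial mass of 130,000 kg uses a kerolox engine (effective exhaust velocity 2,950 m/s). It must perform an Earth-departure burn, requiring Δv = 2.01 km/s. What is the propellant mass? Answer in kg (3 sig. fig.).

propellant mass ≈ 64200 kg

Rocket equation: m₀/m_f = exp(Δv / v_e) = exp(2010 / 2950.0) = exp(0.6814) = 1.9766.
m_f = 130,000 / 1.9766 = 65,769.5 kg, so propellant = m₀ − m_f = 130,000 − 65,769.5 = 64,230.5 kg.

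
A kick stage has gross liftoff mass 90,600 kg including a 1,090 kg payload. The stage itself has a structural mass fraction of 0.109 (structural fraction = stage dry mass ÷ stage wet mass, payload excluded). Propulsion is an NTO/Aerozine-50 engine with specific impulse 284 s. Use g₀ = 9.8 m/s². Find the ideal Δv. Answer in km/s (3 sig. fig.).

Δv ≈ 5.91 km/s

Stage wet mass = m₀ − payload = 90,600 − 1,090 = 89,510 kg.
Stage dry mass = ε × stage wet mass = 0.109 × 89,510 = 9,756.59 kg.
Burnout mass m_f = stage dry + payload = 9,756.59 + 1,090 = 10,846.59 kg.
v_e = Isp · g₀ = 284 × 9.8 = 2783.2 m/s.
From the ideal rocket equation, Δv = v_e · ln(90,600/10,846.59) = 2783.2 × ln(8.353) = 2783.2 × 2.1226 ≈ 5908 m/s.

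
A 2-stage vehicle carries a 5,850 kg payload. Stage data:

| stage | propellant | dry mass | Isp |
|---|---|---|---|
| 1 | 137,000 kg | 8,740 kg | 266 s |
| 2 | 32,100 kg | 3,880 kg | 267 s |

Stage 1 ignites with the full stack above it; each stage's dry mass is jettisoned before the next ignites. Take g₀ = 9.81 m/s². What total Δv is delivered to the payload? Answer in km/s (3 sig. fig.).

Δv ≈ 7.24 km/s

Ignition mass of stage 1 = 137,000+8,740 + 32,100+3,880 + 5,850 = 187,570 kg.
Stage 1: m₀ = 187,570 kg, m_f = 187,570 − 137,000 = 50,570 kg; Δv = 266×9.81×ln(3.709) = 2609.5×1.3108 ≈ 3420 m/s.
Stage 2: m₀ = 41,830 kg, m_f = 41,830 − 32,100 = 9,730 kg; Δv = 267×9.81×ln(4.299) = 2619.3×1.4584 ≈ 3820 m/s.
Total Δv = 3420 + 3820 = 7240 m/s.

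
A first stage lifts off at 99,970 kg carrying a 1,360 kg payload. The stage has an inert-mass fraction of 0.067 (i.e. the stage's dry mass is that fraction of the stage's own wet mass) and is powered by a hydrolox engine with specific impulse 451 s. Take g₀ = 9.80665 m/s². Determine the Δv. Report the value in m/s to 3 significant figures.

Stage wet mass = m₀ − payload = 99,970 − 1,360 = 98,610 kg.
Stage dry mass = ε × stage wet mass = 0.067 × 98,610 = 6,606.87 kg.
Burnout mass m_f = stage dry + payload = 6,606.87 + 1,360 = 7,966.87 kg.
v_e = Isp · g₀ = 451 × 9.80665 = 4422.8 m/s.
Δv = v_e · ln(99,970/7,966.87) = 4422.8 × ln(12.55) = 4422.8 × 2.5296 ≈ 11188 m/s.

Δv ≈ 11200 m/s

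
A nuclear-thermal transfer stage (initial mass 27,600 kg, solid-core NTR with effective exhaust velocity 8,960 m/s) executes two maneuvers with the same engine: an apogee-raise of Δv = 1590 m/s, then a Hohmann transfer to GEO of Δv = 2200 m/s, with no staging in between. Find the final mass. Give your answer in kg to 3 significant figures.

After the first burn: m = 27600 × exp(−1590/8960.0) = 27600 × 0.83740 = 23,112.2 kg.
After the second burn: m = 23,112.2 × exp(−2200/8960.0) = 23,112.2 × 0.78229 = 18,080.4 kg.

final mass ≈ 18100 kg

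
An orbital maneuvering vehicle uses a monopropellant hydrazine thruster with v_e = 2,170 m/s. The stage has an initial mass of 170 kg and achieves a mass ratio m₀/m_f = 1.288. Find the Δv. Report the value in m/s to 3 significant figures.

Δv ≈ 549 m/s

Δv = v_e · ln(1.288) = 2170.0 × 0.2531 ≈ 549.2 m/s.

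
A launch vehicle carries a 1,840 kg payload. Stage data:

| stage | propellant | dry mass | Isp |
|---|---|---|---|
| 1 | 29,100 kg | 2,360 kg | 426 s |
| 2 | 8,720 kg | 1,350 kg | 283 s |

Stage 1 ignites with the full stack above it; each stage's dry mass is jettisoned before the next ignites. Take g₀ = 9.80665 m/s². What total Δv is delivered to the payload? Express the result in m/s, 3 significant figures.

Ignition mass of stage 1 = 29,100+2,360 + 8,720+1,350 + 1,840 = 43,370 kg.
Stage 1: m₀ = 43,370 kg, m_f = 43,370 − 29,100 = 14,270 kg; Δv = 426×9.80665×ln(3.039) = 4177.6×1.1116 ≈ 4644 m/s.
Stage 2: m₀ = 11,910 kg, m_f = 11,910 − 8,720 = 3,190 kg; Δv = 283×9.80665×ln(3.734) = 2775.3×1.3174 ≈ 3656 m/s.
Total Δv = 4644 + 3656 = 8300 m/s.

Δv ≈ 8300 m/s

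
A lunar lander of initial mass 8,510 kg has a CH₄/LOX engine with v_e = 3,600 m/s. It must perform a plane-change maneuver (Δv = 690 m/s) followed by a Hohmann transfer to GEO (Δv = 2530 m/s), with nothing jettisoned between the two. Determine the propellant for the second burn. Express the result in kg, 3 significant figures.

After the first burn: m = 8510 × exp(−690/3600.0) = 8510 × 0.82558 = 7,025.69 kg.
After the second burn: m = 7,025.69 × exp(−2530/3600.0) = 7,025.69 × 0.49521 = 3,479.19 kg.
Second-burn propellant = 7,025.69 − 3,479.19 = 3,546.5 kg.

propellant for the second burn ≈ 3550 kg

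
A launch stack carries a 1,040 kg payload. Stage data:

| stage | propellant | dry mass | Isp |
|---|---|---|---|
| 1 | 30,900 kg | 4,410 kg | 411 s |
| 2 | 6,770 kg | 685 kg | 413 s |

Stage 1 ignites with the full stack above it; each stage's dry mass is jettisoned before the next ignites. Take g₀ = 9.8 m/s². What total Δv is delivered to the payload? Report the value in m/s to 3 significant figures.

Δv ≈ 11400 m/s

Ignition mass of stage 1 = 30,900+4,410 + 6,770+685 + 1,040 = 43,805 kg.
Stage 1: m₀ = 43,805 kg, m_f = 43,805 − 30,900 = 12,905 kg; Δv = 411×9.8×ln(3.394) = 4027.8×1.2221 ≈ 4923 m/s.
Stage 2: m₀ = 8,495 kg, m_f = 8,495 − 6,770 = 1,725 kg; Δv = 413×9.8×ln(4.925) = 4047.4×1.5943 ≈ 6453 m/s.
Total Δv = 4923 + 6453 = 11376 m/s.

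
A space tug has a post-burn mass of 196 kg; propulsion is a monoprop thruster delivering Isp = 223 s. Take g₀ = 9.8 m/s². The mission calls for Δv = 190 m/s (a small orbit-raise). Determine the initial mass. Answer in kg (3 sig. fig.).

initial mass ≈ 214 kg

v_e = Isp · g₀ = 223 × 9.8 = 2185.4 m/s.
m₀/m_f = exp(Δv / v_e) = exp(190 / 2185.4) = exp(0.0869) = 1.0908.
m₀ = m_f × 1.0908 = 196 × 1.0908 = 213.797 kg.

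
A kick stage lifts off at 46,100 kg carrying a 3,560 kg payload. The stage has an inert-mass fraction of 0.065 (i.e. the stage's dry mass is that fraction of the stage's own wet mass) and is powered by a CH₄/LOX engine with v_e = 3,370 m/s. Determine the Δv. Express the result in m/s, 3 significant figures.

Δv ≈ 6690 m/s

Stage wet mass = m₀ − payload = 46,100 − 3,560 = 42,540 kg.
Stage dry mass = ε × stage wet mass = 0.065 × 42,540 = 2,765.1 kg.
Burnout mass m_f = stage dry + payload = 2,765.1 + 3,560 = 6,325.1 kg.
Δv = v_e · ln(46,100/6,325.1) = 3370.0 × ln(7.288) = 3370.0 × 1.9863 ≈ 6694 m/s.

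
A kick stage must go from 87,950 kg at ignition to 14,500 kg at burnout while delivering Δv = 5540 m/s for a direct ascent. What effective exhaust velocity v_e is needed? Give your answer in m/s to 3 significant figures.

v_e ≈ 3070 m/s

ln(m₀/m_f) = ln(87950/14500) = ln(6.066) = 1.8026.
Using Δv = v_e ln(m₀/m_f): v_e = Δv / ln(m₀/m_f) = 5540 / 1.8026 = 3073.3 m/s.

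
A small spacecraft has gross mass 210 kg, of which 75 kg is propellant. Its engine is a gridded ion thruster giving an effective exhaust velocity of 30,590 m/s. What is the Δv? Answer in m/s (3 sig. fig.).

Δv ≈ 13500 m/s

m_f = m₀ − m_prop = 210 − 75 = 135 kg.
Δv = v_e · ln(m₀/m_f) = 30590.0 × ln(1.556) = 30590.0 × 0.4418 ≈ 13515.7 m/s.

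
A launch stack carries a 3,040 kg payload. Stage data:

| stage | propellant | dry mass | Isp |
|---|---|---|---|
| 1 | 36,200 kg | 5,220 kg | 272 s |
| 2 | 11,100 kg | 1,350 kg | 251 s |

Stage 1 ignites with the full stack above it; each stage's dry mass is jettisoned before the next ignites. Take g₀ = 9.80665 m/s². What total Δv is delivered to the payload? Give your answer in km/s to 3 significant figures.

Ignition mass of stage 1 = 36,200+5,220 + 11,100+1,350 + 3,040 = 56,910 kg.
Stage 1: m₀ = 56,910 kg, m_f = 56,910 − 36,200 = 20,710 kg; Δv = 272×9.80665×ln(2.748) = 2667.4×1.0109 ≈ 2696 m/s.
Stage 2: m₀ = 15,490 kg, m_f = 15,490 − 11,100 = 4,390 kg; Δv = 251×9.80665×ln(3.528) = 2461.5×1.2609 ≈ 3104 m/s.
Total Δv = 2696 + 3104 = 5800 m/s.

Δv ≈ 5.80 km/s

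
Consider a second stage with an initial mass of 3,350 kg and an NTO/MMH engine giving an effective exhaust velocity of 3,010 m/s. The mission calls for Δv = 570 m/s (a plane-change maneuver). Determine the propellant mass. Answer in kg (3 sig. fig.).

propellant mass ≈ 578 kg

m₀/m_f = exp(Δv / v_e) = exp(570 / 3010.0) = exp(0.1894) = 1.2085.
m_f = 3,350 / 1.2085 = 2,772.03 kg, so propellant = m₀ − m_f = 3,350 − 2,772.03 = 577.97 kg.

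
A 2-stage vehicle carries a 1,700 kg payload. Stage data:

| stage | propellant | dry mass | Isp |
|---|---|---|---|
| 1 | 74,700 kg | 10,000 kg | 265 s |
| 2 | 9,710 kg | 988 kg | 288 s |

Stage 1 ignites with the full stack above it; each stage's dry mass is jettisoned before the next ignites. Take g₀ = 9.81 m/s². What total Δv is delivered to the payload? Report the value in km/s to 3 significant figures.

Δv ≈ 8.13 km/s

Ignition mass of stage 1 = 74,700+10,000 + 9,710+988 + 1,700 = 97,098 kg.
Stage 1: m₀ = 97,098 kg, m_f = 97,098 − 74,700 = 22,398 kg; Δv = 265×9.81×ln(4.335) = 2599.7×1.4667 ≈ 3813 m/s.
Stage 2: m₀ = 12,398 kg, m_f = 12,398 − 9,710 = 2,688 kg; Δv = 288×9.81×ln(4.612) = 2825.3×1.5287 ≈ 4319 m/s.
Total Δv = 3813 + 4319 = 8132 m/s.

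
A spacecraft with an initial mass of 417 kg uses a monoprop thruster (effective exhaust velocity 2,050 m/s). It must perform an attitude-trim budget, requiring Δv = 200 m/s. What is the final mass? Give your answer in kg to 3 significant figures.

final mass ≈ 378 kg

Rocket equation: m₀/m_f = exp(Δv / v_e) = exp(200 / 2050.0) = exp(0.0976) = 1.1025.
m_f = m₀ / 1.1025 = 417 / 1.1025 = 378.231 kg.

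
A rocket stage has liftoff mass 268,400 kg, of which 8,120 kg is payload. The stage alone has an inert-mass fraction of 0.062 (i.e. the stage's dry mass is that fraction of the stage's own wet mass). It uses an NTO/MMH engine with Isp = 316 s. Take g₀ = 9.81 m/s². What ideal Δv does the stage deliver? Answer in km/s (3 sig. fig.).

Stage wet mass = m₀ − payload = 268,400 − 8,120 = 260,280 kg.
Stage dry mass = ε × stage wet mass = 0.062 × 260,280 = 16,137.4 kg.
Burnout mass m_f = stage dry + payload = 16,137.4 + 8,120 = 24,257.4 kg.
v_e = Isp · g₀ = 316 × 9.81 = 3100.0 m/s.
From the ideal rocket equation, Δv = v_e · ln(268,400/24,257.4) = 3100.0 × ln(11.06) = 3100.0 × 2.4038 ≈ 7452 m/s.

Δv ≈ 7.45 km/s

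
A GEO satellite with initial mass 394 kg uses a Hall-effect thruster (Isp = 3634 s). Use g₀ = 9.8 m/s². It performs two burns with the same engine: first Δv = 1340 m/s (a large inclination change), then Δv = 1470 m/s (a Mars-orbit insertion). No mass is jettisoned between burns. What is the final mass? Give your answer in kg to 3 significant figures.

final mass ≈ 364 kg

v_e = Isp · g₀ = 3634 × 9.8 = 35613.2 m/s.
After the first burn: m = 394 × exp(−1340/35613.2) = 394 × 0.96307 = 379.45 kg.
After the second burn: m = 379.45 × exp(−1470/35613.2) = 379.45 × 0.95956 = 364.105 kg.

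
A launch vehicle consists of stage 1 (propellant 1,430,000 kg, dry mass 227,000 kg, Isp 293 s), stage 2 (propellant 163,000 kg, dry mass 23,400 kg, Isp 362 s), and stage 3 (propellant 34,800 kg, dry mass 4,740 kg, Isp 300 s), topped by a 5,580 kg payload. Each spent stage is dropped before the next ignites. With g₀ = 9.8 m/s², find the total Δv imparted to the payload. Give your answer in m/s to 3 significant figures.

Δv ≈ 12700 m/s

Ignition mass of stage 1 = 1,430,000+227,000 + 163,000+23,400 + 34,800+4,740 + 5,580 = 1,888,520 kg.
Stage 1: m₀ = 1,888,520 kg, m_f = 1,888,520 − 1,430,000 = 458,520 kg; Δv = 293×9.8×ln(4.119) = 2871.4×1.4155 ≈ 4065 m/s.
Stage 2: m₀ = 231,520 kg, m_f = 231,520 − 163,000 = 68,520 kg; Δv = 362×9.8×ln(3.379) = 3547.6×1.2175 ≈ 4319 m/s.
Stage 3: m₀ = 45,120 kg, m_f = 45,120 − 34,800 = 10,320 kg; Δv = 300×9.8×ln(4.372) = 2940.0×1.4752 ≈ 4337 m/s.
Total Δv = 4065 + 4319 + 4337 = 12721 m/s.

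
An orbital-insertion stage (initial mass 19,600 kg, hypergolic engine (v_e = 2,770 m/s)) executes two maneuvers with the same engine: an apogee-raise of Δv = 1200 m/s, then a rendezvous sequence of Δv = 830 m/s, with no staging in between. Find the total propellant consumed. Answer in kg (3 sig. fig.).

After the first burn: m = 19600 × exp(−1200/2770.0) = 19600 × 0.64842 = 12,709 kg.
After the second burn: m = 12,709 × exp(−830/2770.0) = 12,709 × 0.74109 = 9,418.51 kg.
Total propellant = m₀ − m_final = 19600 − 9,418.51 = 10,181.49 kg.

total propellant consumed ≈ 10200 kg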